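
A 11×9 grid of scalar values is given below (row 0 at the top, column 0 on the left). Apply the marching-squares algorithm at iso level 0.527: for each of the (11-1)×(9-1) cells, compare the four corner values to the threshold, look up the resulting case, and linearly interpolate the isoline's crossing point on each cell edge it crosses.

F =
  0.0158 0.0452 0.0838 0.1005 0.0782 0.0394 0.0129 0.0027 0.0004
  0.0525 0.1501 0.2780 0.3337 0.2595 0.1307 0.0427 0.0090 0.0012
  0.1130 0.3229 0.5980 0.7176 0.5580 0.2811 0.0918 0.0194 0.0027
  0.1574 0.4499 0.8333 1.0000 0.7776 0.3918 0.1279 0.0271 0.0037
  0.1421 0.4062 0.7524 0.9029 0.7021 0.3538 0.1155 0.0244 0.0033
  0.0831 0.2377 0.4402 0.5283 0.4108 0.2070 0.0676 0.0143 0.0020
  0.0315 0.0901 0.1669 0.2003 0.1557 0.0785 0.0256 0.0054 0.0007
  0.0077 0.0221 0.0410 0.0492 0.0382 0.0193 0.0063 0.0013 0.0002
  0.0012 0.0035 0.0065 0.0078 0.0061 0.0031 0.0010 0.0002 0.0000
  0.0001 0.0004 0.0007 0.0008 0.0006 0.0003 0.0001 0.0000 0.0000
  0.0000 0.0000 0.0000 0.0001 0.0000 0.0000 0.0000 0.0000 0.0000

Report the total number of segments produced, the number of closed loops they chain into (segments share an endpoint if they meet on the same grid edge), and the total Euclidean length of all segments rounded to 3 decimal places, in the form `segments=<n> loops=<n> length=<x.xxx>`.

cell (1,1): code 0100 → (1.778,2.000)–(2.000,1.742)
cell (1,2): code 1100 → (1.504,3.000)–(1.778,2.000)
cell (1,3): code 1100 → (1.896,4.000)–(1.504,3.000)
cell (1,4): code 1000 → (2.000,4.112)–(1.896,4.000)
cell (2,1): code 0110 → (2.000,1.742)–(3.000,1.201)
cell (2,4): code 1001 → (3.000,4.650)–(2.000,4.112)
cell (3,1): code 0110 → (3.000,1.201)–(4.000,1.349)
cell (3,4): code 1001 → (4.000,4.503)–(3.000,4.650)
cell (4,1): code 0010 → (4.000,1.349)–(4.722,2.000)
cell (4,2): code 0111 → (4.722,2.000)–(5.000,2.985)
cell (4,3): code 1011 → (5.000,3.011)–(4.601,4.000)
cell (4,4): code 0001 → (4.601,4.000)–(4.000,4.503)
cell (5,2): code 0010 → (5.000,2.985)–(5.004,3.000)
cell (5,3): code 0001 → (5.004,3.000)–(5.000,3.011)
total: 14 segments, chained into 1 closed loop(s), length Σ = 10.771114

segments=14 loops=1 length=10.771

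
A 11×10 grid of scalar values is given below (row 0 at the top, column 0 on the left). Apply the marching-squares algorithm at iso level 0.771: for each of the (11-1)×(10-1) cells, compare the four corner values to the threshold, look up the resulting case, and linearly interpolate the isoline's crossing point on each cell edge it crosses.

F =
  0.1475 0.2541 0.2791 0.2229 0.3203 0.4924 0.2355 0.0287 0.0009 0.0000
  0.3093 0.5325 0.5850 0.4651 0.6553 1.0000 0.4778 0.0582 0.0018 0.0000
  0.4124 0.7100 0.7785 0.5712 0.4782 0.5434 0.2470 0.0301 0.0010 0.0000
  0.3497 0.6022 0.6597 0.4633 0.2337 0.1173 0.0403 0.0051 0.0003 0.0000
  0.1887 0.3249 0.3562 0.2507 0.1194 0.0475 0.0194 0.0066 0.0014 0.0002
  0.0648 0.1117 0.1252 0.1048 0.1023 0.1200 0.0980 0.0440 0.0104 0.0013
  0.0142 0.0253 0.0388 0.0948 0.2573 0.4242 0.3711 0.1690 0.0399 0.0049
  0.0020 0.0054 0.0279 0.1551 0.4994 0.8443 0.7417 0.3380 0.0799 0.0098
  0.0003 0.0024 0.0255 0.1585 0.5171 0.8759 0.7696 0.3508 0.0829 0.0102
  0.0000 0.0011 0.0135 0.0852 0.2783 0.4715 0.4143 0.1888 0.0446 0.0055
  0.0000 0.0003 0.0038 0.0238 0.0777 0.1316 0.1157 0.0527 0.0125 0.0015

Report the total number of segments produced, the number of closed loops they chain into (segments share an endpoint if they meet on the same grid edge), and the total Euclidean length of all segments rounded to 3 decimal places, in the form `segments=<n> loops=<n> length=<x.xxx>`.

cell (0,4): code 0100 → (0.549,5.000)–(1.000,4.336)
cell (0,5): code 1000 → (1.000,5.439)–(0.549,5.000)
cell (1,1): code 0100 → (1.961,2.000)–(2.000,1.891)
cell (1,2): code 1000 → (2.000,2.036)–(1.961,2.000)
cell (1,4): code 0010 → (1.000,4.336)–(1.502,5.000)
cell (1,5): code 0001 → (1.502,5.000)–(1.000,5.439)
cell (2,1): code 0010 → (2.000,1.891)–(2.063,2.000)
cell (2,2): code 0001 → (2.063,2.000)–(2.000,2.036)
cell (6,4): code 0100 → (6.826,5.000)–(7.000,4.787)
cell (6,5): code 1000 → (7.000,5.714)–(6.826,5.000)
cell (7,4): code 0110 → (7.000,4.787)–(8.000,4.708)
cell (7,5): code 1001 → (8.000,5.987)–(7.000,5.714)
cell (8,4): code 0010 → (8.000,4.708)–(8.259,5.000)
cell (8,5): code 0001 → (8.259,5.000)–(8.000,5.987)
total: 14 segments, chained into 3 closed loop(s), length Σ = 7.760358

segments=14 loops=3 length=7.760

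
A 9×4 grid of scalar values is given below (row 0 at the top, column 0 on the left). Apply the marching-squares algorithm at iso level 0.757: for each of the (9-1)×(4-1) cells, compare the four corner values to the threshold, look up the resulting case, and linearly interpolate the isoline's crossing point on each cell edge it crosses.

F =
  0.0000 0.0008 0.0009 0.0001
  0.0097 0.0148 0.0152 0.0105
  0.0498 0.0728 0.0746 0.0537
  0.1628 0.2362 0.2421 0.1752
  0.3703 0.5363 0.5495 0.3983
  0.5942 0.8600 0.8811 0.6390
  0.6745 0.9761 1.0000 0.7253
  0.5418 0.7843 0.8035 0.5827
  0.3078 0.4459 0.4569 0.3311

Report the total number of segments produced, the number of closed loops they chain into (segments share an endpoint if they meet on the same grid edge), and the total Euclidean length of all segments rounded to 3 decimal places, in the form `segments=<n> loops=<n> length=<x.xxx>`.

segments=10 loops=1 length=8.029

cell (4,0): code 0100 → (4.682,1.000)–(5.000,0.612)
cell (4,1): code 1100 → (4.626,2.000)–(4.682,1.000)
cell (4,2): code 1000 → (5.000,2.513)–(4.626,2.000)
cell (5,0): code 0110 → (5.000,0.612)–(6.000,0.274)
cell (5,2): code 1001 → (6.000,2.885)–(5.000,2.513)
cell (6,0): code 0110 → (6.000,0.274)–(7.000,0.887)
cell (6,2): code 1001 → (7.000,2.211)–(6.000,2.885)
cell (7,0): code 0010 → (7.000,0.887)–(7.081,1.000)
cell (7,1): code 0011 → (7.081,1.000)–(7.134,2.000)
cell (7,2): code 0001 → (7.134,2.000)–(7.000,2.211)
total: 10 segments, chained into 1 closed loop(s), length Σ = 8.029450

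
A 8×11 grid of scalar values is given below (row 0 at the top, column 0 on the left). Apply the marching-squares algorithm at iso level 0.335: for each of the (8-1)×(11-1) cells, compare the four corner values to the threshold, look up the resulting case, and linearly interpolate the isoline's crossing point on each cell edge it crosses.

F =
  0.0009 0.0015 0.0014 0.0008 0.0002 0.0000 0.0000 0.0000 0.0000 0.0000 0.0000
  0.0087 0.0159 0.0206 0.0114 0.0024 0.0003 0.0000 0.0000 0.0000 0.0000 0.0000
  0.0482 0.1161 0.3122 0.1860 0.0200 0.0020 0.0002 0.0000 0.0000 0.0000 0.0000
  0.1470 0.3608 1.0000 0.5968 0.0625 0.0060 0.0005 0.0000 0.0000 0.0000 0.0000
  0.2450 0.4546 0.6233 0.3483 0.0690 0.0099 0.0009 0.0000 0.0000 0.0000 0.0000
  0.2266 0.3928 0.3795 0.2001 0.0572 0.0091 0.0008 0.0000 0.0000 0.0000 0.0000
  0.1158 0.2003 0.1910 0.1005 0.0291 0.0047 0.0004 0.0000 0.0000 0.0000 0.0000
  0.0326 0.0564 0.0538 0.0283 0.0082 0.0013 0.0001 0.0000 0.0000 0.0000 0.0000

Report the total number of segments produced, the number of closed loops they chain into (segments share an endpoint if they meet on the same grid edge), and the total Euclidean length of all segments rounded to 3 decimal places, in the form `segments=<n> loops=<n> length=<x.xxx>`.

cell (2,0): code 0100 → (2.895,1.000)–(3.000,0.879)
cell (2,1): code 1100 → (2.033,2.000)–(2.895,1.000)
cell (2,2): code 1100 → (2.363,3.000)–(2.033,2.000)
cell (2,3): code 1000 → (3.000,3.490)–(2.363,3.000)
cell (3,0): code 0110 → (3.000,0.879)–(4.000,0.429)
cell (3,3): code 1001 → (4.000,3.048)–(3.000,3.490)
cell (4,0): code 0110 → (4.000,0.429)–(5.000,0.652)
cell (4,2): code 1011 → (5.000,2.248)–(4.090,3.000)
cell (4,3): code 0001 → (4.090,3.000)–(4.000,3.048)
cell (5,0): code 0010 → (5.000,0.652)–(5.300,1.000)
cell (5,1): code 0011 → (5.300,1.000)–(5.236,2.000)
cell (5,2): code 0001 → (5.236,2.000)–(5.000,2.248)
total: 12 segments, chained into 1 closed loop(s), length Σ = 9.637679

segments=12 loops=1 length=9.638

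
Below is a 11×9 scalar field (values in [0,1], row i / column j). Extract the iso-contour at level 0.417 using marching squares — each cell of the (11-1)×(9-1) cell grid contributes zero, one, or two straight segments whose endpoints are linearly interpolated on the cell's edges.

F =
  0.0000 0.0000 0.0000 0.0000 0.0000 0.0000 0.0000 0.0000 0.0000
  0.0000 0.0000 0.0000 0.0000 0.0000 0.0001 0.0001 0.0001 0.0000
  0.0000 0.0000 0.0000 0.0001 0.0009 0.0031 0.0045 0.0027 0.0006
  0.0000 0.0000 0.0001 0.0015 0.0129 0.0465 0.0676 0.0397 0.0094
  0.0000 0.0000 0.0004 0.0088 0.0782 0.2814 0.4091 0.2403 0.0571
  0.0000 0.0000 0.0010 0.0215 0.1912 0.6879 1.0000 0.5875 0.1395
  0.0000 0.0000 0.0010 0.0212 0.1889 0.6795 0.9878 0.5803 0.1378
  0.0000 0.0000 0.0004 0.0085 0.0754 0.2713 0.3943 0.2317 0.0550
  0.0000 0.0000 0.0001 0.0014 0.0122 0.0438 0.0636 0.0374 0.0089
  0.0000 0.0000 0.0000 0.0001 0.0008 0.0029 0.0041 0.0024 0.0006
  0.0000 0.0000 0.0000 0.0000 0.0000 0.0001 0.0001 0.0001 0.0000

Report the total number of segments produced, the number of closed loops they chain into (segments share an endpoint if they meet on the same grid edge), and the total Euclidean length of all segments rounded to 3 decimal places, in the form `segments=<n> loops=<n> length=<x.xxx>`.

cell (4,4): code 0100 → (4.334,5.000)–(5.000,4.455)
cell (4,5): code 1100 → (4.013,6.000)–(4.334,5.000)
cell (4,6): code 1100 → (4.509,7.000)–(4.013,6.000)
cell (4,7): code 1000 → (5.000,7.381)–(4.509,7.000)
cell (5,4): code 0110 → (5.000,4.455)–(6.000,4.465)
cell (5,7): code 1001 → (6.000,7.369)–(5.000,7.381)
cell (6,4): code 0010 → (6.000,4.465)–(6.643,5.000)
cell (6,5): code 0011 → (6.643,5.000)–(6.962,6.000)
cell (6,6): code 0011 → (6.962,6.000)–(6.468,7.000)
cell (6,7): code 0001 → (6.468,7.000)–(6.000,7.369)
total: 10 segments, chained into 1 closed loop(s), length Σ = 9.246135

segments=10 loops=1 length=9.246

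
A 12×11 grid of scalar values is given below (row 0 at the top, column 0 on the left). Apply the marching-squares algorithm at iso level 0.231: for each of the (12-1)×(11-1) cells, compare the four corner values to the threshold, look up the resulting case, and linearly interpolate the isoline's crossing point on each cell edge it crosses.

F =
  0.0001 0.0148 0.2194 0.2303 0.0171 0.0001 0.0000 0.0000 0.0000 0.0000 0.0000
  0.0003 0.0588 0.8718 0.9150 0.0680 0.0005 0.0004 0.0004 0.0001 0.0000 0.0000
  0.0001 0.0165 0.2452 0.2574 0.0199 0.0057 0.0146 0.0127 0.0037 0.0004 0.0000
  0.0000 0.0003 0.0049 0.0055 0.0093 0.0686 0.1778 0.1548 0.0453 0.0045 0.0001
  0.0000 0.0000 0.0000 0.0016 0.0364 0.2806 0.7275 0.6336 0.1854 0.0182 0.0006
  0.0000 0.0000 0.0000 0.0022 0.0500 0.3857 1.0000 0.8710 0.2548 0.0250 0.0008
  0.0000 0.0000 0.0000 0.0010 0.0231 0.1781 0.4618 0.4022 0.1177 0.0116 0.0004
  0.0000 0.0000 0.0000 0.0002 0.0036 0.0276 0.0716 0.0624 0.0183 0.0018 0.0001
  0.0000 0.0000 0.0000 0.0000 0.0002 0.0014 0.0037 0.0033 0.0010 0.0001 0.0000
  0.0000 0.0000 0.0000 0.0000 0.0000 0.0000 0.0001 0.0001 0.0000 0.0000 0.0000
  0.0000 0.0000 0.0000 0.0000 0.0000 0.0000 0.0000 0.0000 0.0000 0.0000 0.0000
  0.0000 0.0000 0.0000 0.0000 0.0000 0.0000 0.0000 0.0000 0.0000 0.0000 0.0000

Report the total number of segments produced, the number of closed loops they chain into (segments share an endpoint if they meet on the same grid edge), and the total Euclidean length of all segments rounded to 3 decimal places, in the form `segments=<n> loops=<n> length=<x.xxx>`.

cell (0,1): code 0100 → (0.018,2.000)–(1.000,1.212)
cell (0,2): code 1100 → (0.001,3.000)–(0.018,2.000)
cell (0,3): code 1000 → (1.000,3.808)–(0.001,3.000)
cell (1,1): code 0110 → (1.000,1.212)–(2.000,1.938)
cell (1,3): code 1001 → (2.000,3.111)–(1.000,3.808)
cell (2,1): code 0010 → (2.000,1.938)–(2.059,2.000)
cell (2,2): code 0011 → (2.059,2.000)–(2.105,3.000)
cell (2,3): code 0001 → (2.105,3.000)–(2.000,3.111)
cell (3,4): code 0100 → (3.766,5.000)–(4.000,4.797)
cell (3,5): code 1100 → (3.097,6.000)–(3.766,5.000)
cell (3,6): code 1100 → (3.159,7.000)–(3.097,6.000)
cell (3,7): code 1000 → (4.000,7.898)–(3.159,7.000)
cell (4,4): code 0110 → (4.000,4.797)–(5.000,4.539)
cell (4,7): code 1101 → (4.657,8.000)–(4.000,7.898)
cell (4,8): code 1000 → (5.000,8.104)–(4.657,8.000)
cell (5,4): code 0010 → (5.000,4.539)–(5.745,5.000)
cell (5,5): code 0111 → (5.745,5.000)–(6.000,5.186)
cell (5,7): code 1011 → (6.000,7.602)–(5.174,8.000)
cell (5,8): code 0001 → (5.174,8.000)–(5.000,8.104)
cell (6,5): code 0010 → (6.000,5.186)–(6.591,6.000)
cell (6,6): code 0011 → (6.591,6.000)–(6.504,7.000)
cell (6,7): code 0001 → (6.504,7.000)–(6.000,7.602)
total: 22 segments, chained into 2 closed loop(s), length Σ = 18.145187

segments=22 loops=2 length=18.145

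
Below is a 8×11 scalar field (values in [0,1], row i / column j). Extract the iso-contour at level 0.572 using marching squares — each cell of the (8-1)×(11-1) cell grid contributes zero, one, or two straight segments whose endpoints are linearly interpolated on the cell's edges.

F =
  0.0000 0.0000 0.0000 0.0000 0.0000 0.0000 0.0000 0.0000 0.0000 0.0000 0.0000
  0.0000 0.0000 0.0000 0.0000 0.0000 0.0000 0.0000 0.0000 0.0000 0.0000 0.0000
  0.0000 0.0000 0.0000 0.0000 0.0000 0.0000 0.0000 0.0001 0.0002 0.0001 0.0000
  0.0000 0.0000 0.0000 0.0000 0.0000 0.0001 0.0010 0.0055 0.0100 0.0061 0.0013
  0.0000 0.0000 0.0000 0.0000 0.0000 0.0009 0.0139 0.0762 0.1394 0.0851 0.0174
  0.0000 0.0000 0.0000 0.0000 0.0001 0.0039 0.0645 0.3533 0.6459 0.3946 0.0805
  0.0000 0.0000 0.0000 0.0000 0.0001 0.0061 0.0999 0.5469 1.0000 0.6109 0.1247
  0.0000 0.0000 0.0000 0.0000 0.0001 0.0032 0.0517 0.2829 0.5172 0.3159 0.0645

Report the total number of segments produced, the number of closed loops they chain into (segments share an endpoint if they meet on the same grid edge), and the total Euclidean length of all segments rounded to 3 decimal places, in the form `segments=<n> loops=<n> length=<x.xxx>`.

segments=8 loops=1 length=5.817

cell (4,7): code 0100 → (4.854,8.000)–(5.000,7.747)
cell (4,8): code 1000 → (5.000,8.294)–(4.854,8.000)
cell (5,7): code 0110 → (5.000,7.747)–(6.000,7.055)
cell (5,8): code 1101 → (5.820,9.000)–(5.000,8.294)
cell (5,9): code 1000 → (6.000,9.080)–(5.820,9.000)
cell (6,7): code 0010 → (6.000,7.055)–(6.886,8.000)
cell (6,8): code 0011 → (6.886,8.000)–(6.132,9.000)
cell (6,9): code 0001 → (6.132,9.000)–(6.000,9.080)
total: 8 segments, chained into 1 closed loop(s), length Σ = 5.817482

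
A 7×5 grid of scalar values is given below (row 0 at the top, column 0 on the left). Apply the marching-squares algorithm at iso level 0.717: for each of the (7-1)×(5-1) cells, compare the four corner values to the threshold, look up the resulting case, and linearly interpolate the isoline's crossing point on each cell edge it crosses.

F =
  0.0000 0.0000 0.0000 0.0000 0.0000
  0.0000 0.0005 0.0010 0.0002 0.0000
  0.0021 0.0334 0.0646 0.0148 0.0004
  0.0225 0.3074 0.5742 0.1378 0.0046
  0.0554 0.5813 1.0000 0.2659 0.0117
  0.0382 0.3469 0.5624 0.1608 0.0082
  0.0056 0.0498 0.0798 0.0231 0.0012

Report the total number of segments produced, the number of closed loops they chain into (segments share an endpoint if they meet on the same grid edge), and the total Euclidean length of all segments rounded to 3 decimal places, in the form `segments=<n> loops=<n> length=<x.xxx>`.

segments=4 loops=1 length=3.405

cell (3,1): code 0100 → (3.335,2.000)–(4.000,1.324)
cell (3,2): code 1000 → (4.000,2.386)–(3.335,2.000)
cell (4,1): code 0010 → (4.000,1.324)–(4.647,2.000)
cell (4,2): code 0001 → (4.647,2.000)–(4.000,2.386)
total: 4 segments, chained into 1 closed loop(s), length Σ = 3.404623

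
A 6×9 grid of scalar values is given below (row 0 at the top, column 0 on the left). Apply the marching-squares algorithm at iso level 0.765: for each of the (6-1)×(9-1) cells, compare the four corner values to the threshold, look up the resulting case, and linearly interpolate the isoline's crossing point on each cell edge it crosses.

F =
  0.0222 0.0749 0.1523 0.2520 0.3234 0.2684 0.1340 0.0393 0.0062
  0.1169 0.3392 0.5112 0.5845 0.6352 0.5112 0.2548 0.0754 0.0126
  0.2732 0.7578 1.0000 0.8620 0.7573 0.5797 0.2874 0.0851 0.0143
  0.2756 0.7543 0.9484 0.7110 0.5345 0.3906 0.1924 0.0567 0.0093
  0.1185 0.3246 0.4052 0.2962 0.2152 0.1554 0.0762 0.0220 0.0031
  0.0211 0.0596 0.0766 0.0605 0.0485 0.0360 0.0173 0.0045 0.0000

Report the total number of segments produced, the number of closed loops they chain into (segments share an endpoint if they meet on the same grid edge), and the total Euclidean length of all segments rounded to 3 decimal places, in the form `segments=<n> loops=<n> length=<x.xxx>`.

cell (1,1): code 0100 → (1.519,2.000)–(2.000,1.030)
cell (1,2): code 1100 → (1.650,3.000)–(1.519,2.000)
cell (1,3): code 1000 → (2.000,3.926)–(1.650,3.000)
cell (2,1): code 0110 → (2.000,1.030)–(3.000,1.055)
cell (2,2): code 1011 → (3.000,2.773)–(2.642,3.000)
cell (2,3): code 0001 → (2.642,3.000)–(2.000,3.926)
cell (3,1): code 0010 → (3.000,1.055)–(3.338,2.000)
cell (3,2): code 0001 → (3.338,2.000)–(3.000,2.773)
total: 8 segments, chained into 1 closed loop(s), length Σ = 7.479632

segments=8 loops=1 length=7.480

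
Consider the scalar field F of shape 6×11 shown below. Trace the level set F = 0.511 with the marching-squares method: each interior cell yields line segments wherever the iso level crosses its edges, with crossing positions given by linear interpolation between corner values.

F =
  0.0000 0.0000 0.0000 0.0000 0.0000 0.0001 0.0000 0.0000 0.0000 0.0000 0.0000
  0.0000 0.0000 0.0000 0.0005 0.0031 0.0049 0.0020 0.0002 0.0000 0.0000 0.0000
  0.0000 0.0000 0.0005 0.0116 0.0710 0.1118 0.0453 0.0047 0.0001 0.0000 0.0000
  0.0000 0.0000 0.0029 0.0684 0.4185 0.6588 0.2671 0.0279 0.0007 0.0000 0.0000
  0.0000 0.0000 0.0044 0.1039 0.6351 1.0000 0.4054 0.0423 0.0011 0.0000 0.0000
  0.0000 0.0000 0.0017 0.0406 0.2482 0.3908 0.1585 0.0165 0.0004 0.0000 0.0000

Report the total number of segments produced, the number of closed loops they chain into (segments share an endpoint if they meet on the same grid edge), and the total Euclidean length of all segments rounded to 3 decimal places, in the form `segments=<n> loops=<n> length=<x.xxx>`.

segments=8 loops=1 length=6.080

cell (2,4): code 0100 → (2.730,5.000)–(3.000,4.385)
cell (2,5): code 1000 → (3.000,5.377)–(2.730,5.000)
cell (3,3): code 0100 → (3.427,4.000)–(4.000,3.766)
cell (3,4): code 1110 → (3.000,4.385)–(3.427,4.000)
cell (3,5): code 1001 → (4.000,5.822)–(3.000,5.377)
cell (4,3): code 0010 → (4.000,3.766)–(4.321,4.000)
cell (4,4): code 0011 → (4.321,4.000)–(4.803,5.000)
cell (4,5): code 0001 → (4.803,5.000)–(4.000,5.822)
total: 8 segments, chained into 1 closed loop(s), length Σ = 6.080238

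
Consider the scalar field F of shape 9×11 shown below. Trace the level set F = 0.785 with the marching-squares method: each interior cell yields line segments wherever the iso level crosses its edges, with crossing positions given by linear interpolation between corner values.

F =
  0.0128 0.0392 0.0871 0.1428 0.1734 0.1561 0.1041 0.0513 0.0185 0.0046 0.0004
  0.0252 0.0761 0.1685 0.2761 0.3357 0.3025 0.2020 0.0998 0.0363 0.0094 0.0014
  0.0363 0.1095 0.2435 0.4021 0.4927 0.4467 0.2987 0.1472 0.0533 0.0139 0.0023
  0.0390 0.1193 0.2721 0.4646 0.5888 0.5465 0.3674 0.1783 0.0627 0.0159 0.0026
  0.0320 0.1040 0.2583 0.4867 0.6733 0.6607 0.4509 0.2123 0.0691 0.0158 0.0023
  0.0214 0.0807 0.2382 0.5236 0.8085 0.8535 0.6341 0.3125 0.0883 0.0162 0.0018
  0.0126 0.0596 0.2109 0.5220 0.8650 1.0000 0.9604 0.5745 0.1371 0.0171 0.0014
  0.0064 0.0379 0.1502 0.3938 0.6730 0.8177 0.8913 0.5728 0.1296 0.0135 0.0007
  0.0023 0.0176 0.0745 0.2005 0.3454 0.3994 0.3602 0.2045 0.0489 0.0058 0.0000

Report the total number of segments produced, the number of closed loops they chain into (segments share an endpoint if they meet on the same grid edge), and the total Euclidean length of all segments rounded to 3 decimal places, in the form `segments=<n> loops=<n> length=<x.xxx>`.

cell (4,3): code 0100 → (4.826,4.000)–(5.000,3.918)
cell (4,4): code 1100 → (4.645,5.000)–(4.826,4.000)
cell (4,5): code 1000 → (5.000,5.312)–(4.645,5.000)
cell (5,3): code 0110 → (5.000,3.918)–(6.000,3.767)
cell (5,5): code 1101 → (5.462,6.000)–(5.000,5.312)
cell (5,6): code 1000 → (6.000,6.455)–(5.462,6.000)
cell (6,3): code 0010 → (6.000,3.767)–(6.417,4.000)
cell (6,4): code 0111 → (6.417,4.000)–(7.000,4.774)
cell (6,6): code 1001 → (7.000,6.334)–(6.000,6.455)
cell (7,4): code 0010 → (7.000,4.774)–(7.078,5.000)
cell (7,5): code 0011 → (7.078,5.000)–(7.200,6.000)
cell (7,6): code 0001 → (7.200,6.000)–(7.000,6.334)
total: 12 segments, chained into 1 closed loop(s), length Σ = 8.315445

segments=12 loops=1 length=8.315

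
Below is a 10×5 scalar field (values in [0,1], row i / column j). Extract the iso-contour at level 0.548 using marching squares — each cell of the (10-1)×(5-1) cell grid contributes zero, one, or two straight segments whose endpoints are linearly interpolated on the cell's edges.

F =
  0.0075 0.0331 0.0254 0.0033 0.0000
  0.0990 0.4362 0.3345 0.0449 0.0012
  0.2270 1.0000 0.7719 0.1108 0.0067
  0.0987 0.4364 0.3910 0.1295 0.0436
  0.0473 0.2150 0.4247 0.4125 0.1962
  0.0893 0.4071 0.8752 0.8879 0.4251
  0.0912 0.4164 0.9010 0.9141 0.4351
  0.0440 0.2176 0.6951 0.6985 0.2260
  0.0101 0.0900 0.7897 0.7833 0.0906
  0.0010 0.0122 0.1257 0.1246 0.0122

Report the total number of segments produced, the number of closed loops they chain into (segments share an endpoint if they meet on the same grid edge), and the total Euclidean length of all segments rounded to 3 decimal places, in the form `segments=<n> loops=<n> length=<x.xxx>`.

segments=18 loops=2 length=16.550

cell (1,0): code 0100 → (1.198,1.000)–(2.000,0.415)
cell (1,1): code 1100 → (1.488,2.000)–(1.198,1.000)
cell (1,2): code 1000 → (2.000,2.339)–(1.488,2.000)
cell (2,0): code 0010 → (2.000,0.415)–(2.802,1.000)
cell (2,1): code 0011 → (2.802,1.000)–(2.588,2.000)
cell (2,2): code 0001 → (2.588,2.000)–(2.000,2.339)
cell (4,1): code 0100 → (4.274,2.000)–(5.000,1.301)
cell (4,2): code 1100 → (4.285,3.000)–(4.274,2.000)
cell (4,3): code 1000 → (5.000,3.734)–(4.285,3.000)
cell (5,1): code 0110 → (5.000,1.301)–(6.000,1.272)
cell (5,3): code 1001 → (6.000,3.764)–(5.000,3.734)
cell (6,1): code 0110 → (6.000,1.272)–(7.000,1.692)
cell (6,3): code 1001 → (7.000,3.319)–(6.000,3.764)
cell (7,1): code 0110 → (7.000,1.692)–(8.000,1.655)
cell (7,3): code 1001 → (8.000,3.340)–(7.000,3.319)
cell (8,1): code 0010 → (8.000,1.655)–(8.364,2.000)
cell (8,2): code 0011 → (8.364,2.000)–(8.357,3.000)
cell (8,3): code 0001 → (8.357,3.000)–(8.000,3.340)
total: 18 segments, chained into 2 closed loop(s), length Σ = 16.550117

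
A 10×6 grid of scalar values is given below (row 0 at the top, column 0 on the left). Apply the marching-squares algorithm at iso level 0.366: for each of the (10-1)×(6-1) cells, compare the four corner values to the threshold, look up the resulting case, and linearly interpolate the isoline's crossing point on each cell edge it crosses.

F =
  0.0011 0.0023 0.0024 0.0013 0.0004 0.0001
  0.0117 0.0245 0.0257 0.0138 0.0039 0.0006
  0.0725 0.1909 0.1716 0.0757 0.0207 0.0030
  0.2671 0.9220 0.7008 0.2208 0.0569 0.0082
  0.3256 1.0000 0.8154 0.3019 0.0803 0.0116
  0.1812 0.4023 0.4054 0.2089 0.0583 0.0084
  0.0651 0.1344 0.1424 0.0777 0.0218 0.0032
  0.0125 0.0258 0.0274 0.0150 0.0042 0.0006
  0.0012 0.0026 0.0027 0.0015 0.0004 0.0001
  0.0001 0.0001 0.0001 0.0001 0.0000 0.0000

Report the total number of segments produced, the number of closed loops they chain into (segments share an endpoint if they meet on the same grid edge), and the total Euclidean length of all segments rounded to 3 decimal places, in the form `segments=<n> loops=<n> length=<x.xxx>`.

cell (2,0): code 0100 → (2.240,1.000)–(3.000,0.151)
cell (2,1): code 1100 → (2.367,2.000)–(2.240,1.000)
cell (2,2): code 1000 → (3.000,2.697)–(2.367,2.000)
cell (3,0): code 0110 → (3.000,0.151)–(4.000,0.060)
cell (3,2): code 1001 → (4.000,2.875)–(3.000,2.697)
cell (4,0): code 0110 → (4.000,0.060)–(5.000,0.836)
cell (4,2): code 1001 → (5.000,2.201)–(4.000,2.875)
cell (5,0): code 0010 → (5.000,0.836)–(5.135,1.000)
cell (5,1): code 0011 → (5.135,1.000)–(5.150,2.000)
cell (5,2): code 0001 → (5.150,2.000)–(5.000,2.201)
total: 10 segments, chained into 1 closed loop(s), length Σ = 9.044705

segments=10 loops=1 length=9.045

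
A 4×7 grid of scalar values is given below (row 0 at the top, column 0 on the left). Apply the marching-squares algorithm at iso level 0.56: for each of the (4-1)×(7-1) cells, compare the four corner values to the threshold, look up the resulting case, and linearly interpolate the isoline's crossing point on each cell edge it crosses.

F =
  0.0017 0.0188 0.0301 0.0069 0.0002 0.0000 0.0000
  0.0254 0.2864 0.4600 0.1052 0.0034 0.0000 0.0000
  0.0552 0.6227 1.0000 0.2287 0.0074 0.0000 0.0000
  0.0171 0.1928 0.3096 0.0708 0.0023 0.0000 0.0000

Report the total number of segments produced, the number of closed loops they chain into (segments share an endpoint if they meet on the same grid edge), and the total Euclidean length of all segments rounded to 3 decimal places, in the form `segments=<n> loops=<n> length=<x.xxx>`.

cell (1,0): code 0100 → (1.814,1.000)–(2.000,0.890)
cell (1,1): code 1100 → (1.185,2.000)–(1.814,1.000)
cell (1,2): code 1000 → (2.000,2.570)–(1.185,2.000)
cell (2,0): code 0010 → (2.000,0.890)–(2.146,1.000)
cell (2,1): code 0011 → (2.146,1.000)–(2.637,2.000)
cell (2,2): code 0001 → (2.637,2.000)–(2.000,2.570)
total: 6 segments, chained into 1 closed loop(s), length Σ = 4.544969

segments=6 loops=1 length=4.545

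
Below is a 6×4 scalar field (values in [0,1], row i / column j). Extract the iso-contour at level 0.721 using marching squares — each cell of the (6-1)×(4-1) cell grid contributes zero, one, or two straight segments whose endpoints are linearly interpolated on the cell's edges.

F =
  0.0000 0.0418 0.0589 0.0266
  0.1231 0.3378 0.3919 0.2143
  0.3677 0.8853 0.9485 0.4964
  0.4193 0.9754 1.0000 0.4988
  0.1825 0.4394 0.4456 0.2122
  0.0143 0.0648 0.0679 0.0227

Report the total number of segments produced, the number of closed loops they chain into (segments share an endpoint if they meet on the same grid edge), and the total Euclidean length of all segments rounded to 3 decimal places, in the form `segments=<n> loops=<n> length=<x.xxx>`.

segments=8 loops=1 length=6.512

cell (1,0): code 0100 → (1.700,1.000)–(2.000,0.683)
cell (1,1): code 1100 → (1.591,2.000)–(1.700,1.000)
cell (1,2): code 1000 → (2.000,2.503)–(1.591,2.000)
cell (2,0): code 0110 → (2.000,0.683)–(3.000,0.543)
cell (2,2): code 1001 → (3.000,2.557)–(2.000,2.503)
cell (3,0): code 0010 → (3.000,0.543)–(3.475,1.000)
cell (3,1): code 0011 → (3.475,1.000)–(3.503,2.000)
cell (3,2): code 0001 → (3.503,2.000)–(3.000,2.557)
total: 8 segments, chained into 1 closed loop(s), length Σ = 6.512219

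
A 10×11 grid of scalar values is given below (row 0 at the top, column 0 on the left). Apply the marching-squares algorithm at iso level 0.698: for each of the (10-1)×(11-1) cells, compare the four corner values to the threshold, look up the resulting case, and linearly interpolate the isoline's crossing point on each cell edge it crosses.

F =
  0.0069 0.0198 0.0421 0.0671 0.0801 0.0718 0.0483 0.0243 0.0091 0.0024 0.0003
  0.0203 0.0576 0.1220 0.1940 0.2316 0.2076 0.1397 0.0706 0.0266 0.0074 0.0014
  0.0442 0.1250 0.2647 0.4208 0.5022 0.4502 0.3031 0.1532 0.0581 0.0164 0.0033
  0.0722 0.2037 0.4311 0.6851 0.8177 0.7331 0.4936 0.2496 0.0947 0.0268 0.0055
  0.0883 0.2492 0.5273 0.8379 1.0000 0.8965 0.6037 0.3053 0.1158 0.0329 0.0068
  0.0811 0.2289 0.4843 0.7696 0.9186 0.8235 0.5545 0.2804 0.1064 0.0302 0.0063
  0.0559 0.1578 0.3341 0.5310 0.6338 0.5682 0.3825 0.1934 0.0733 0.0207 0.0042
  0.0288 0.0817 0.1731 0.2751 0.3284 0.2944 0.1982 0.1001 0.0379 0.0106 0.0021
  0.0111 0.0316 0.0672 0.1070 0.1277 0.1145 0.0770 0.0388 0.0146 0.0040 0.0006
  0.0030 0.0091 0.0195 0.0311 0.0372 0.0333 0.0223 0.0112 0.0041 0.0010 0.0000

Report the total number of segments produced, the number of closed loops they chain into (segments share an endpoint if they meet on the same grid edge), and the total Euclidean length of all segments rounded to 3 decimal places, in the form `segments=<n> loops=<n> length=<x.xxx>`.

cell (2,3): code 0100 → (2.621,4.000)–(3.000,3.097)
cell (2,4): code 1100 → (2.876,5.000)–(2.621,4.000)
cell (2,5): code 1000 → (3.000,5.147)–(2.876,5.000)
cell (3,2): code 0100 → (3.084,3.000)–(4.000,2.550)
cell (3,3): code 1110 → (3.000,3.097)–(3.084,3.000)
cell (3,5): code 1001 → (4.000,5.678)–(3.000,5.147)
cell (4,2): code 0110 → (4.000,2.550)–(5.000,2.749)
cell (4,5): code 1001 → (5.000,5.467)–(4.000,5.678)
cell (5,2): code 0010 → (5.000,2.749)–(5.300,3.000)
cell (5,3): code 0011 → (5.300,3.000)–(5.775,4.000)
cell (5,4): code 0011 → (5.775,4.000)–(5.492,5.000)
cell (5,5): code 0001 → (5.492,5.000)–(5.000,5.467)
total: 12 segments, chained into 1 closed loop(s), length Σ = 9.741754

segments=12 loops=1 length=9.742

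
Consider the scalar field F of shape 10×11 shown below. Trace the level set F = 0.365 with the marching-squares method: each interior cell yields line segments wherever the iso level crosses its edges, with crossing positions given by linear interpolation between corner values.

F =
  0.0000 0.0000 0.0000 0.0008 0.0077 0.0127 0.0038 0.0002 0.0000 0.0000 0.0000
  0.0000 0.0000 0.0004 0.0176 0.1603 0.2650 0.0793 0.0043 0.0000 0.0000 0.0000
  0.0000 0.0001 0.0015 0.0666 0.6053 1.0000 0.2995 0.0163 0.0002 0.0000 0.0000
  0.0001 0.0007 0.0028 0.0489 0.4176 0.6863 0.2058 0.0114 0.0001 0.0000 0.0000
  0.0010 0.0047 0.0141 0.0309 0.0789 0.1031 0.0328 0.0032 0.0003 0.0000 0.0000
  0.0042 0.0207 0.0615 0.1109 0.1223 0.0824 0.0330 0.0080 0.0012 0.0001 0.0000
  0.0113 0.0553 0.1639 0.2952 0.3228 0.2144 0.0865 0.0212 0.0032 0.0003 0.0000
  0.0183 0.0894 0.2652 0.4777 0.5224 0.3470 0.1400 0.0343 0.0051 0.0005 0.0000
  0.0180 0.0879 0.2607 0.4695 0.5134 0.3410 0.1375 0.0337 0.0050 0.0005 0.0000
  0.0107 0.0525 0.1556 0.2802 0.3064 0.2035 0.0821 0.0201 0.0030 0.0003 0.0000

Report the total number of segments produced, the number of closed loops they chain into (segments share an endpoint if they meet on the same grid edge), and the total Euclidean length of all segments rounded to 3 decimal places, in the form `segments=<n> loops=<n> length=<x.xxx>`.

segments=16 loops=2 length=15.133

cell (1,3): code 0100 → (1.460,4.000)–(2.000,3.554)
cell (1,4): code 1100 → (1.136,5.000)–(1.460,4.000)
cell (1,5): code 1000 → (2.000,5.906)–(1.136,5.000)
cell (2,3): code 0110 → (2.000,3.554)–(3.000,3.857)
cell (2,5): code 1001 → (3.000,5.669)–(2.000,5.906)
cell (3,3): code 0010 → (3.000,3.857)–(3.155,4.000)
cell (3,4): code 0011 → (3.155,4.000)–(3.551,5.000)
cell (3,5): code 0001 → (3.551,5.000)–(3.000,5.669)
cell (6,2): code 0100 → (6.382,3.000)–(7.000,2.470)
cell (6,3): code 1100 → (6.211,4.000)–(6.382,3.000)
cell (6,4): code 1000 → (7.000,4.897)–(6.211,4.000)
cell (7,2): code 0110 → (7.000,2.470)–(8.000,2.500)
cell (7,4): code 1001 → (8.000,4.861)–(7.000,4.897)
cell (8,2): code 0010 → (8.000,2.500)–(8.552,3.000)
cell (8,3): code 0011 → (8.552,3.000)–(8.717,4.000)
cell (8,4): code 0001 → (8.717,4.000)–(8.000,4.861)
total: 16 segments, chained into 2 closed loop(s), length Σ = 15.132578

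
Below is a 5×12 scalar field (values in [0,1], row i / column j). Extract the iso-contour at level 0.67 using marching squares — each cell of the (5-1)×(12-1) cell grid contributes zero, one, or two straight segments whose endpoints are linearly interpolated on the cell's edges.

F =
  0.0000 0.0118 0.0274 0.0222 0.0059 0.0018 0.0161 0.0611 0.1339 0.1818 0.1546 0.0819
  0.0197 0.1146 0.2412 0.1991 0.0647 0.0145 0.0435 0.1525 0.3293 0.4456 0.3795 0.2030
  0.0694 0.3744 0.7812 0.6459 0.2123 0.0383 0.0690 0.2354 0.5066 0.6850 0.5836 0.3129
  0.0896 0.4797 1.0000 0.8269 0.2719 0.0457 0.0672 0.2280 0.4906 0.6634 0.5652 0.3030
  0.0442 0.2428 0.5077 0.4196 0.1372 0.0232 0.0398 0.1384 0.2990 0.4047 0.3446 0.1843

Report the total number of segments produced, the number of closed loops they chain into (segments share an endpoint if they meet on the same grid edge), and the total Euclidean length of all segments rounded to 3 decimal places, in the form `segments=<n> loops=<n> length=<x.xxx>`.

cell (1,1): code 0100 → (1.794,2.000)–(2.000,1.727)
cell (1,2): code 1000 → (2.000,2.822)–(1.794,2.000)
cell (1,8): code 0100 → (1.937,9.000)–(2.000,8.916)
cell (1,9): code 1000 → (2.000,9.148)–(1.937,9.000)
cell (2,1): code 0110 → (2.000,1.727)–(3.000,1.366)
cell (2,2): code 1101 → (2.133,3.000)–(2.000,2.822)
cell (2,3): code 1000 → (3.000,3.283)–(2.133,3.000)
cell (2,8): code 0010 → (2.000,8.916)–(2.694,9.000)
cell (2,9): code 0001 → (2.694,9.000)–(2.000,9.148)
cell (3,1): code 0010 → (3.000,1.366)–(3.670,2.000)
cell (3,2): code 0011 → (3.670,2.000)–(3.385,3.000)
cell (3,3): code 0001 → (3.385,3.000)–(3.000,3.283)
total: 12 segments, chained into 2 closed loop(s), length Σ = 7.502372

segments=12 loops=2 length=7.502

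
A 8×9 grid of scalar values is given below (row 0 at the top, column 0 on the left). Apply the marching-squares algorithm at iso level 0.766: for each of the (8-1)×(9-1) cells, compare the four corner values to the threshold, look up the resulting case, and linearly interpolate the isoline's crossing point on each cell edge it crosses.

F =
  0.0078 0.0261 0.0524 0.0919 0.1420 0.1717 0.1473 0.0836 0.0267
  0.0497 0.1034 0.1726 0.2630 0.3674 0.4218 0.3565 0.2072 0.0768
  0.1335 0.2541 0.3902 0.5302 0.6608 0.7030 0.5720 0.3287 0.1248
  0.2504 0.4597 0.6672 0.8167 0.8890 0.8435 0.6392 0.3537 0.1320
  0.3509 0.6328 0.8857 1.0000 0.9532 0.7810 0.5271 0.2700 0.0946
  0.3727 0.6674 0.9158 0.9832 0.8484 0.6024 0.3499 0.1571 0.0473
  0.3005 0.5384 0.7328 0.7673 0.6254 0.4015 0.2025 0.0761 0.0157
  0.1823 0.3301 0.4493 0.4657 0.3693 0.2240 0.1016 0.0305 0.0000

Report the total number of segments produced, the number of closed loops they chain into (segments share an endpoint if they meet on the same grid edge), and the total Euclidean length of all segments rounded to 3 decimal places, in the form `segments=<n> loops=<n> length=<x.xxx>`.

segments=16 loops=1 length=11.651

cell (2,2): code 0100 → (2.823,3.000)–(3.000,2.661)
cell (2,3): code 1100 → (2.461,4.000)–(2.823,3.000)
cell (2,4): code 1100 → (2.448,5.000)–(2.461,4.000)
cell (2,5): code 1000 → (3.000,5.379)–(2.448,5.000)
cell (3,1): code 0100 → (3.452,2.000)–(4.000,1.527)
cell (3,2): code 1110 → (3.000,2.661)–(3.452,2.000)
cell (3,5): code 1001 → (4.000,5.059)–(3.000,5.379)
cell (4,1): code 0110 → (4.000,1.527)–(5.000,1.397)
cell (4,4): code 1011 → (5.000,4.335)–(4.084,5.000)
cell (4,5): code 0001 → (4.084,5.000)–(4.000,5.059)
cell (5,1): code 0010 → (5.000,1.397)–(5.819,2.000)
cell (5,2): code 0111 → (5.819,2.000)–(6.000,2.962)
cell (5,3): code 1011 → (6.000,3.009)–(5.370,4.000)
cell (5,4): code 0001 → (5.370,4.000)–(5.000,4.335)
cell (6,2): code 0010 → (6.000,2.962)–(6.004,3.000)
cell (6,3): code 0001 → (6.004,3.000)–(6.000,3.009)
total: 16 segments, chained into 1 closed loop(s), length Σ = 11.650593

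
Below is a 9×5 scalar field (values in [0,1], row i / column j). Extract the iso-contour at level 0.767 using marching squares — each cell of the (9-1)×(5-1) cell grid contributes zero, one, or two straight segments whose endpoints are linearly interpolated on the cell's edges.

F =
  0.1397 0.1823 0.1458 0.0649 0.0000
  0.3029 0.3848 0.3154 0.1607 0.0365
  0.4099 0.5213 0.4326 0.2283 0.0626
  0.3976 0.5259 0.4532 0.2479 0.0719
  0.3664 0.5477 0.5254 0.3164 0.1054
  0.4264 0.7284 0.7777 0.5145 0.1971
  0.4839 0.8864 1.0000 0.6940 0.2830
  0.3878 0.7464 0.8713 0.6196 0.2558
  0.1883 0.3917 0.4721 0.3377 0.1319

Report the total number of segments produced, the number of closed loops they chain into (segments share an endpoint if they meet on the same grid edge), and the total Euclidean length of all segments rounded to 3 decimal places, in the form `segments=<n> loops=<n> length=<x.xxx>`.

cell (4,1): code 0100 → (4.958,2.000)–(5.000,1.783)
cell (4,2): code 1000 → (5.000,2.041)–(4.958,2.000)
cell (5,0): code 0100 → (5.244,1.000)–(6.000,0.703)
cell (5,1): code 1110 → (5.000,1.783)–(5.244,1.000)
cell (5,2): code 1001 → (6.000,2.761)–(5.000,2.041)
cell (6,0): code 0010 → (6.000,0.703)–(6.853,1.000)
cell (6,1): code 0111 → (6.853,1.000)–(7.000,1.165)
cell (6,2): code 1001 → (7.000,2.414)–(6.000,2.761)
cell (7,1): code 0010 → (7.000,1.165)–(7.261,2.000)
cell (7,2): code 0001 → (7.261,2.000)–(7.000,2.414)
total: 10 segments, chained into 1 closed loop(s), length Σ = 6.691985

segments=10 loops=1 length=6.692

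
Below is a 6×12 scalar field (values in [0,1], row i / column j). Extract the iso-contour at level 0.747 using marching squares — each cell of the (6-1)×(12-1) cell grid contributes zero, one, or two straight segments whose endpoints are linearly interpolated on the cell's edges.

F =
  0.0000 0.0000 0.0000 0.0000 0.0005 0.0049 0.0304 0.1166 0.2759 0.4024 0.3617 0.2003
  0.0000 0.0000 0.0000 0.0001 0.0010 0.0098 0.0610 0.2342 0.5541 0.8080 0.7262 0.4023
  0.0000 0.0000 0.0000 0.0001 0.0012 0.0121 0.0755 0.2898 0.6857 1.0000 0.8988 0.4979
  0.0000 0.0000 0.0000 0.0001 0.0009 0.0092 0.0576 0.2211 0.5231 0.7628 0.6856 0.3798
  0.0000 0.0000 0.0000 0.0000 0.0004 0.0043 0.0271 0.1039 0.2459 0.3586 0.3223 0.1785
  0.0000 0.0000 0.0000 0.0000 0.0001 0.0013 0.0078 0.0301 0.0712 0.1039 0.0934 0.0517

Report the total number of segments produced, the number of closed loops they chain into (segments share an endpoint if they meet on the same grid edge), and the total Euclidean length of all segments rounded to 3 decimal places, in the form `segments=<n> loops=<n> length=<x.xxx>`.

cell (0,8): code 0100 → (0.850,9.000)–(1.000,8.760)
cell (0,9): code 1000 → (1.000,9.746)–(0.850,9.000)
cell (1,8): code 0110 → (1.000,8.760)–(2.000,8.195)
cell (1,9): code 1101 → (1.121,10.000)–(1.000,9.746)
cell (1,10): code 1000 → (2.000,10.379)–(1.121,10.000)
cell (2,8): code 0110 → (2.000,8.195)–(3.000,8.934)
cell (2,9): code 1011 → (3.000,9.205)–(2.712,10.000)
cell (2,10): code 0001 → (2.712,10.000)–(2.000,10.379)
cell (3,8): code 0010 → (3.000,8.934)–(3.039,9.000)
cell (3,9): code 0001 → (3.039,9.000)–(3.000,9.205)
total: 10 segments, chained into 1 closed loop(s), length Σ = 6.612297

segments=10 loops=1 length=6.612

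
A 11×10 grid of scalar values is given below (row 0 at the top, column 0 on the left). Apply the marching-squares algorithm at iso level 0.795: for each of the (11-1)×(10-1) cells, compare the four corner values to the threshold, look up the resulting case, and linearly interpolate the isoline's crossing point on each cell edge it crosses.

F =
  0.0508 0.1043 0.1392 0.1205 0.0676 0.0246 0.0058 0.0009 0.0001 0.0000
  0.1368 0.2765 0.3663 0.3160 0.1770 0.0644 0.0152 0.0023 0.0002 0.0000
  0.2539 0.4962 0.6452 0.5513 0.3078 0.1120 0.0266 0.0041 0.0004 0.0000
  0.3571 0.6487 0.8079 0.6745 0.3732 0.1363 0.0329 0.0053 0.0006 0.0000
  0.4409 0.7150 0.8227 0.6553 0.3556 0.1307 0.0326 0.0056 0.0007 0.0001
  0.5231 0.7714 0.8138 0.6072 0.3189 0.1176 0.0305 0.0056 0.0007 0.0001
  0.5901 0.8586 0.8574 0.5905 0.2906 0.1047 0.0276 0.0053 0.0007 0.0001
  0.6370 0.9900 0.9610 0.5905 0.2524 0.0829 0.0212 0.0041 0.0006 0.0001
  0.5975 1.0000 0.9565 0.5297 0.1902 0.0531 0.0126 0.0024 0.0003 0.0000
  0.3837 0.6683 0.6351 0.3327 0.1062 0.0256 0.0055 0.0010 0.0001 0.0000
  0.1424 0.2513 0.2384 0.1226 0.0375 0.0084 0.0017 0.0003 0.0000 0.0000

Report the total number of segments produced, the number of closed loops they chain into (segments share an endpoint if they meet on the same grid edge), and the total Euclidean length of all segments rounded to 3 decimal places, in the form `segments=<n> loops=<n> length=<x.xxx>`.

cell (2,1): code 0100 → (2.921,2.000)–(3.000,1.919)
cell (2,2): code 1000 → (3.000,2.097)–(2.921,2.000)
cell (3,1): code 0110 → (3.000,1.919)–(4.000,1.743)
cell (3,2): code 1001 → (4.000,2.165)–(3.000,2.097)
cell (4,1): code 0110 → (4.000,1.743)–(5.000,1.557)
cell (4,2): code 1001 → (5.000,2.091)–(4.000,2.165)
cell (5,0): code 0100 → (5.271,1.000)–(6.000,0.763)
cell (5,1): code 1110 → (5.000,1.557)–(5.271,1.000)
cell (5,2): code 1001 → (6.000,2.234)–(5.000,2.091)
cell (6,0): code 0110 → (6.000,0.763)–(7.000,0.448)
cell (6,2): code 1001 → (7.000,2.448)–(6.000,2.234)
cell (7,0): code 0110 → (7.000,0.448)–(8.000,0.491)
cell (7,2): code 1001 → (8.000,2.378)–(7.000,2.448)
cell (8,0): code 0010 → (8.000,0.491)–(8.618,1.000)
cell (8,1): code 0011 → (8.618,1.000)–(8.502,2.000)
cell (8,2): code 0001 → (8.502,2.000)–(8.000,2.378)
total: 16 segments, chained into 1 closed loop(s), length Σ = 13.183232

segments=16 loops=1 length=13.183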